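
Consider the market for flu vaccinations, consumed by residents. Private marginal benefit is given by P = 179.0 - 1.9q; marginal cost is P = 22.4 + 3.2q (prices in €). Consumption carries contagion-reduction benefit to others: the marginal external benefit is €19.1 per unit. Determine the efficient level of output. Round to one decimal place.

Social marginal benefit = demand + MEB = 198.1 - 1.9q.
Set SMB = MC: 198.1 - 1.9q = 22.4 + 3.2q → q* = 34.4510.

q* = 34.5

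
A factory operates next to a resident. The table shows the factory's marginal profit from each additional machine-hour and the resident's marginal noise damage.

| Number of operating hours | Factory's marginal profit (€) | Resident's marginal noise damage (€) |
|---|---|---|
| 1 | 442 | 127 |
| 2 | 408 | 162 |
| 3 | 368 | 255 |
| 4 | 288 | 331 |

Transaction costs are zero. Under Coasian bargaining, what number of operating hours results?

Bargaining reaches the level where marginal profit last exceeds marginal noise damage.
That holds through level 3 (368 ≥ 255) but not at 4 (288 < 331).

3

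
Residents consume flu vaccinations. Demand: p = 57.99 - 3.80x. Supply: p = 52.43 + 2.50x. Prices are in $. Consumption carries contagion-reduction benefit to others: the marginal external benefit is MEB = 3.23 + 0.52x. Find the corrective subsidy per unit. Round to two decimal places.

Social marginal benefit = demand + MEB = 61.22 - 3.28x.
Set SMB = MC: 61.22 - 3.28x = 52.43 + 2.50x → x* = 1.5208.
The Pigouvian subsidy equals MEB at x*: 3.23 + 0.52×1.5208 = 4.0208.

subsidy = $4.02 per unit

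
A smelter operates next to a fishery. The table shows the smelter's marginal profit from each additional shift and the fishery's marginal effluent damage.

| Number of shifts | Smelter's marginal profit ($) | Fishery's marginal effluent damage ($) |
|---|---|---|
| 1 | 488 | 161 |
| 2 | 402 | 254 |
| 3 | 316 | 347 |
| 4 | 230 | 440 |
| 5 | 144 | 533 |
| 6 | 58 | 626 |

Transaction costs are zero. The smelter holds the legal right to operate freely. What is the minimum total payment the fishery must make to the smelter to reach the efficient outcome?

Left alone the smelter would choose level 6 (marginal profit stays positive).
Efficient level: k* = 2 (marginal profit ≥ marginal effluent damage through 2).
The fishery must at least cover the smelter's forgone profit from cutting 6→2: 316 + 230 + 144 + 58 = 748.

$748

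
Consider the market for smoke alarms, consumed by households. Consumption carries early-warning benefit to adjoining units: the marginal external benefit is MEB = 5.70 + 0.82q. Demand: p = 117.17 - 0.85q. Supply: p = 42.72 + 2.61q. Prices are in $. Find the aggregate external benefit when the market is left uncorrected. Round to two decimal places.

$312.48

Market equilibrium (private): 42.72 + 2.61q = 117.17 - 0.85q → q_m = 21.5173.
Total external benefit = ∫₀^{q_m} (5.70 + 0.82q) dq = 5.70×21.5173 + ½×0.82×21.5173² = 312.4762.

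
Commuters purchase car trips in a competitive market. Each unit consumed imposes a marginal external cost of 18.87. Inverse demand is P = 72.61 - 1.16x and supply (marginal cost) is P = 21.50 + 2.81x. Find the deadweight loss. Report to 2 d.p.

DWL = 44.85

Market equilibrium (private): 21.50 + 2.81x = 72.61 - 1.16x → x_m = 12.8741.
Social marginal benefit = demand − MEC = 53.74 - 1.16x.
Set SMB = MC: 53.74 - 1.16x = 21.50 + 2.81x → x* = 8.1209.
The welfare-loss triangle has base |x_m − x*| and height MEC(x_m) (the vertical gap between SMB and MC is zero at x* and MEC at x_m).
DWL = ½ × 4.7532 × 18.8700 = 44.8464.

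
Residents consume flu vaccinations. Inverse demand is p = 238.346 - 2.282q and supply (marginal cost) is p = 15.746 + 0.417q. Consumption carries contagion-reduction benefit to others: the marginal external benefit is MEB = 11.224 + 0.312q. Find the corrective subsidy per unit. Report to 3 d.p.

subsidy = 41.787 per unit

Social marginal benefit = demand + MEB = 249.570 - 1.970q.
Set SMB = MC: 249.570 - 1.970q = 15.746 + 0.417q → q* = 97.9573.
The Pigouvian subsidy equals MEB at q*: 11.224 + 0.312×97.9573 = 41.7867.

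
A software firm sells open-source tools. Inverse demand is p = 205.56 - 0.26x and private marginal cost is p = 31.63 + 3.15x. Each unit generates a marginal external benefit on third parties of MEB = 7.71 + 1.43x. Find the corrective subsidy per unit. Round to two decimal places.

subsidy = 138.89 per unit

Social marginal cost = private MC − MEB = 23.92 + 1.72x.
Set SMC = demand: 23.92 + 1.72x = 205.56 - 0.26x → x* = 91.7374.
The Pigouvian subsidy equals MEB at x*: 7.71 + 1.43×91.7374 = 138.8945.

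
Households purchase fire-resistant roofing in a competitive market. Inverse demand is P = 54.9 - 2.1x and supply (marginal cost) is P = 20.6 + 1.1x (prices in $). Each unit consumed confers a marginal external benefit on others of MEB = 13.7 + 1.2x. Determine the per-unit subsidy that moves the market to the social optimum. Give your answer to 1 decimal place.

subsidy = $42.5 per unit

Social marginal benefit = demand + MEB = 68.6 - 0.9x.
Set SMB = MC: 68.6 - 0.9x = 20.6 + 1.1x → x* = 24.0000.
The Pigouvian subsidy equals MEB at x*: 13.7 + 1.2×24.0000 = 42.5000.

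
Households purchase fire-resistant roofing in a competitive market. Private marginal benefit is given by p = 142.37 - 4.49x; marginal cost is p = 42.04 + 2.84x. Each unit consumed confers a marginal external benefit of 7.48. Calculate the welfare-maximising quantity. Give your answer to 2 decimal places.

x* = 14.71

Social marginal benefit = demand + MEB = 149.85 - 4.49x.
Set SMB = MC: 149.85 - 4.49x = 42.04 + 2.84x → x* = 14.7080.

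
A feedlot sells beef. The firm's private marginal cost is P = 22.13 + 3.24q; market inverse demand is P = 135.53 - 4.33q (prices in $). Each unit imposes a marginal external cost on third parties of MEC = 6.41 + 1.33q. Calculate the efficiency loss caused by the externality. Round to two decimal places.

Market equilibrium (private): 22.13 + 3.24q = 135.53 - 4.33q → q_m = 14.9802.
Social marginal cost = private MC + MEC = 28.54 + 4.57q.
Set SMC = demand: 28.54 + 4.57q = 135.53 - 4.33q → q* = 12.0213.
Height of the DWL triangle at q_m is SMC(q_m) − demand(q_m) = MEC(q_m) = 26.3336.
DWL = ½ × 2.9589 × 26.3336 = 38.9592.

DWL = $38.96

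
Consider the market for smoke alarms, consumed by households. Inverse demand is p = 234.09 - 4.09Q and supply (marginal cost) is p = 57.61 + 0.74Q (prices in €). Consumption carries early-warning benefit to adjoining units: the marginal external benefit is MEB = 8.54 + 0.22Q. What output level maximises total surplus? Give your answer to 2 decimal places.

Q* = 40.13

Social marginal benefit = demand + MEB = 242.63 - 3.87Q.
Set SMB = MC: 242.63 - 3.87Q = 57.61 + 0.74Q → Q* = 40.1345.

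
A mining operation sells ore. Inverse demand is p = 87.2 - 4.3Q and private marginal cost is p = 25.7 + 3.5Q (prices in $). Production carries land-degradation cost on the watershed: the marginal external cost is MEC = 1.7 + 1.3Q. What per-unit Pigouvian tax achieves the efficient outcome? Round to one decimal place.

tax = $10.2 per unit

Social marginal cost = private MC + MEC = 27.4 + 4.8Q.
Set SMC = demand: 27.4 + 4.8Q = 87.2 - 4.3Q → Q* = 6.5714.
The Pigouvian tax equals MEC at Q*: 1.7 + 1.3×6.5714 = 10.2428.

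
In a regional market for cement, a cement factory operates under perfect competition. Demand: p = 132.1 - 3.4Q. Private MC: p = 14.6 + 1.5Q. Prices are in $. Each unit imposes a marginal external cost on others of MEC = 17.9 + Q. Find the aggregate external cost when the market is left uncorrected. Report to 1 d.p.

$716.7

Market equilibrium (private): 14.6 + 1.5Q = 132.1 - 3.4Q → Q_m = 23.9796.
Total external cost = ∫₀^{Q_m} (17.9 + 1.0Q) dQ = 17.9×23.9796 + ½×1.0×23.9796² = 716.7454.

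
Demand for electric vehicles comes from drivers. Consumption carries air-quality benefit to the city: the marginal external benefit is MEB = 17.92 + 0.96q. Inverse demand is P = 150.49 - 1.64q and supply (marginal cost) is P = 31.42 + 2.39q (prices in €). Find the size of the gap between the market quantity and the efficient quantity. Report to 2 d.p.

15.08 units

Market equilibrium (private): 31.42 + 2.39q = 150.49 - 1.64q → q_m = 29.5459.
Social marginal benefit = demand + MEB = 168.41 - 0.68q.
Set SMB = MC: 168.41 - 0.68q = 31.42 + 2.39q → q* = 44.6221.
Gap = |29.5459 − 44.6221| = 15.0762.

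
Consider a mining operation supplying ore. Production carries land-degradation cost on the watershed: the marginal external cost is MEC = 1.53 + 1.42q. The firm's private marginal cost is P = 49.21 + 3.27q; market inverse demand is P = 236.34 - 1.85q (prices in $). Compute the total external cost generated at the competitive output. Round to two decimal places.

Market equilibrium (private): 49.21 + 3.27q = 236.34 - 1.85q → q_m = 36.5488.
Total external cost = ∫₀^{q_m} (1.53 + 1.42q) dq = 1.53×36.5488 + ½×1.42×36.5488² = 1004.3482.

$1004.35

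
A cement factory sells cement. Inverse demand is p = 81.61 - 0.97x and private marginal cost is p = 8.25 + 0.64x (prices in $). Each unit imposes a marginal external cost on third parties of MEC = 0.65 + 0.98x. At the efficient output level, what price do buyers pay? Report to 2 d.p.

Social marginal cost = private MC + MEC = 8.90 + 1.62x.
Set SMC = demand: 8.90 + 1.62x = 81.61 - 0.97x → x* = 28.0734.
Consumer price on the demand curve at x*: 81.61 − 0.97×28.0734 = 54.3788.

P = $54.38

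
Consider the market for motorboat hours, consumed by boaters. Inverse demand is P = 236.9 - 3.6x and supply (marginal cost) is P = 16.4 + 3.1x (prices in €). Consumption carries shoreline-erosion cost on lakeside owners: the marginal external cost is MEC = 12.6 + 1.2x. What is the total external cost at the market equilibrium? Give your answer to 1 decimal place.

Market equilibrium (private): 16.4 + 3.1x = 236.9 - 3.6x → x_m = 32.9104.
Total external cost = ∫₀^{x_m} (12.6 + 1.2x) dx = 12.6×32.9104 + ½×1.2×32.9104² = 1064.5277.

€1064.5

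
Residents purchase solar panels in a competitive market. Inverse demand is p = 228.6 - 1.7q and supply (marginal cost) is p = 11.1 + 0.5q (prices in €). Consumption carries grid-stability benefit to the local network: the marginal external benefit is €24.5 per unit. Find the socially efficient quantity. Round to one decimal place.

Social marginal benefit = demand + MEB = 253.1 - 1.7q.
Set SMB = MC: 253.1 - 1.7q = 11.1 + 0.5q → q* = 110.0000.

q* = 110.0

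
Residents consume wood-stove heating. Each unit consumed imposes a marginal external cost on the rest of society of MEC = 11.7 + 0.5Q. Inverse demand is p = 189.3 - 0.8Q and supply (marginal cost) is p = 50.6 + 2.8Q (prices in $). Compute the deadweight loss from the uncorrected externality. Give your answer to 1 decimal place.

DWL = $116.9

Market equilibrium (private): 50.6 + 2.8Q = 189.3 - 0.8Q → Q_m = 38.5278.
Social marginal benefit = demand − MEC = 177.6 - 1.3Q.
Set SMB = MC: 177.6 - 1.3Q = 50.6 + 2.8Q → Q* = 30.9756.
The welfare-loss triangle has base |Q_m − Q*| and height MEC(Q_m) (the vertical gap between SMB and MC is zero at Q* and MEC at Q_m).
DWL = ½ × 7.5522 × 30.9639 = 116.9228.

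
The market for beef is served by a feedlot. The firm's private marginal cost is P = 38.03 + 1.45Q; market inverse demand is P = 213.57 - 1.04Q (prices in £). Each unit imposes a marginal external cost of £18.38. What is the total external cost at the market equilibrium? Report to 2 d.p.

Market equilibrium (private): 38.03 + 1.45Q = 213.57 - 1.04Q → Q_m = 70.4980.
Total external cost = MEC × Q_m = 18.38 × 70.4980 = 1295.7532.

£1295.75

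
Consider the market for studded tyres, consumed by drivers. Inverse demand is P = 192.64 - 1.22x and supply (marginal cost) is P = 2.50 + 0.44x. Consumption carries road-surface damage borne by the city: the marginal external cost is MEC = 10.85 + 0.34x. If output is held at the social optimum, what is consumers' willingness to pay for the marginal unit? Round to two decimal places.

P = 83.27

Social marginal benefit = demand − MEC = 181.79 - 1.56x.
Set SMB = MC: 181.79 - 1.56x = 2.50 + 0.44x → x* = 89.6450.
Consumer price on the demand curve at x*: 192.64 − 1.22×89.6450 = 83.2731.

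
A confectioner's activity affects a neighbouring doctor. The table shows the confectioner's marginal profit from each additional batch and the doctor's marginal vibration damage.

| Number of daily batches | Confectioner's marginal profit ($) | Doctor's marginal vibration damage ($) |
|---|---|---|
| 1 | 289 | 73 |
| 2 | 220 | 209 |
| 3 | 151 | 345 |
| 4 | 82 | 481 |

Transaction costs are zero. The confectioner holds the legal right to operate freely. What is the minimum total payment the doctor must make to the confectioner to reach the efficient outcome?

Left alone the confectioner would choose level 4 (marginal profit stays positive).
Efficient level: k* = 2 (marginal profit ≥ marginal vibration damage through 2).
The doctor must at least cover the confectioner's forgone profit from cutting 4→2: 151 + 82 = 233.

$233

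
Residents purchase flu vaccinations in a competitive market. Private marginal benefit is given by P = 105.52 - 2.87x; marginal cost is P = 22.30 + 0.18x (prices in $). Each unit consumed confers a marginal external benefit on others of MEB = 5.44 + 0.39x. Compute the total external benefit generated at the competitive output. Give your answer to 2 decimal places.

$293.61

Market equilibrium (private): 22.30 + 0.18x = 105.52 - 2.87x → x_m = 27.2852.
Total external benefit = ∫₀^{x_m} (5.44 + 0.39x) dx = 5.44×27.2852 + ½×0.39×27.2852² = 293.6055.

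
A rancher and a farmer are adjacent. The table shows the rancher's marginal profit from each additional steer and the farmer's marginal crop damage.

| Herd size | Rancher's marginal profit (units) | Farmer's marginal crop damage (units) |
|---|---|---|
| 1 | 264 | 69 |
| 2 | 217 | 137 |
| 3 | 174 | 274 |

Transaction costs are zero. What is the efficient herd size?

2

Bargaining reaches the level where marginal profit last exceeds marginal crop damage.
That holds through level 2 (217 ≥ 137) but not at 3 (174 < 274).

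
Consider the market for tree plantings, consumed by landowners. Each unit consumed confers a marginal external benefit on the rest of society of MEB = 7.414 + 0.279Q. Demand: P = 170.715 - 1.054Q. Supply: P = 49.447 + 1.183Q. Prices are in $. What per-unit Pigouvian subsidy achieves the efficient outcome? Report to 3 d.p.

subsidy = $25.750 per unit

Social marginal benefit = demand + MEB = 178.129 - 0.775Q.
Set SMB = MC: 178.129 - 0.775Q = 49.447 + 1.183Q → Q* = 65.7211.
The Pigouvian subsidy equals MEB at Q*: 7.414 + 0.279×65.7211 = 25.7502.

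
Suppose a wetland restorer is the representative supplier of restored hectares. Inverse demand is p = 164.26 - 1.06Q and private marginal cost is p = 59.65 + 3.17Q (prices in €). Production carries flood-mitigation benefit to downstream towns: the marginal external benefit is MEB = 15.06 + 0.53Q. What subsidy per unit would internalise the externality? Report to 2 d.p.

Social marginal cost = private MC − MEB = 44.59 + 2.64Q.
Set SMC = demand: 44.59 + 2.64Q = 164.26 - 1.06Q → Q* = 32.3432.
The Pigouvian subsidy equals MEB at Q*: 15.06 + 0.53×32.3432 = 32.2019.

subsidy = €32.20 per unit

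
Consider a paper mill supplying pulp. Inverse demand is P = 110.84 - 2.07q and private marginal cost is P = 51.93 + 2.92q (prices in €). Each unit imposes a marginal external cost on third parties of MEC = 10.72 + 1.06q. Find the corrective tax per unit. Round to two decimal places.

tax = €19.16 per unit

Social marginal cost = private MC + MEC = 62.65 + 3.98q.
Set SMC = demand: 62.65 + 3.98q = 110.84 - 2.07q → q* = 7.9653.
The Pigouvian tax equals MEC at q*: 10.72 + 1.06×7.9653 = 19.1632.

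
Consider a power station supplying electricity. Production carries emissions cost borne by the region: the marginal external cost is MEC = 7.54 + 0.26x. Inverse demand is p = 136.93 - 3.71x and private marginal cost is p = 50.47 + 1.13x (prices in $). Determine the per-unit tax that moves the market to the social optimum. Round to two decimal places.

tax = $11.56 per unit

Social marginal cost = private MC + MEC = 58.01 + 1.39x.
Set SMC = demand: 58.01 + 1.39x = 136.93 - 3.71x → x* = 15.4745.
The Pigouvian tax equals MEC at x*: 7.54 + 0.26×15.4745 = 11.5634.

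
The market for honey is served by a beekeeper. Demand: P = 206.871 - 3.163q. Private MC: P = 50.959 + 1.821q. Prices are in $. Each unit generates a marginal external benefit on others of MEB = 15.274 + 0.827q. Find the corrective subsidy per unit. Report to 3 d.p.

subsidy = $49.330 per unit

Social marginal cost = private MC − MEB = 35.685 + 0.994q.
Set SMC = demand: 35.685 + 0.994q = 206.871 - 3.163q → q* = 41.1802.
The Pigouvian subsidy equals MEB at q*: 15.274 + 0.827×41.1802 = 49.3300.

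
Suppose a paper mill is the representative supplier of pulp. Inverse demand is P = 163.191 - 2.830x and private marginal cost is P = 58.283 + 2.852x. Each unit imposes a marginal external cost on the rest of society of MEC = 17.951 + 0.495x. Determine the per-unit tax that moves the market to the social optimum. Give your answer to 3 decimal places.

Social marginal cost = private MC + MEC = 76.234 + 3.347x.
Set SMC = demand: 76.234 + 3.347x = 163.191 - 2.830x → x* = 14.0775.
The Pigouvian tax equals MEC at x*: 17.951 + 0.495×14.0775 = 24.9194.

tax = 24.919 per unit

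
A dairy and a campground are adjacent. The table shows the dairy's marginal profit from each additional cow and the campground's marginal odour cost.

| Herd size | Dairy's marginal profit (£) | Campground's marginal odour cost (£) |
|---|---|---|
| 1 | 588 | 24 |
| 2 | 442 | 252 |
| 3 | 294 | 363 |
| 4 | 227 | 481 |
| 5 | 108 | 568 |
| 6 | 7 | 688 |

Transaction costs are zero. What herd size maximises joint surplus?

2

Bargaining reaches the level where marginal profit last exceeds marginal odour cost.
That holds through level 2 (442 ≥ 252) but not at 3 (294 < 363).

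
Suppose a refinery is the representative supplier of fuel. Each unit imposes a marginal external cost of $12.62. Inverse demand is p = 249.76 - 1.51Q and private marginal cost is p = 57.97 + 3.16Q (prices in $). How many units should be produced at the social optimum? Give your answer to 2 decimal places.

Q* = 38.37

Social marginal cost = private MC + MEC = 70.59 + 3.16Q.
Set SMC = demand: 70.59 + 3.16Q = 249.76 - 1.51Q → Q* = 38.3662.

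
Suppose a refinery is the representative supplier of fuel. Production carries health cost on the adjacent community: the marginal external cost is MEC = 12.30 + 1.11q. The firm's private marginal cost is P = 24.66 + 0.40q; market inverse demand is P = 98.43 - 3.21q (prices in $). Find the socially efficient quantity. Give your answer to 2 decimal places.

q* = 13.02

Social marginal cost = private MC + MEC = 36.96 + 1.51q.
Set SMC = demand: 36.96 + 1.51q = 98.43 - 3.21q → q* = 13.0233.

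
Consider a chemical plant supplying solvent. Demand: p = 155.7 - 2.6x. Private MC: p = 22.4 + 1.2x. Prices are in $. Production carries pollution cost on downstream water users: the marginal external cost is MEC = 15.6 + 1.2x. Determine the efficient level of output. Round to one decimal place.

Social marginal cost = private MC + MEC = 38.0 + 2.4x.
Set SMC = demand: 38.0 + 2.4x = 155.7 - 2.6x → x* = 23.5400.

x* = 23.5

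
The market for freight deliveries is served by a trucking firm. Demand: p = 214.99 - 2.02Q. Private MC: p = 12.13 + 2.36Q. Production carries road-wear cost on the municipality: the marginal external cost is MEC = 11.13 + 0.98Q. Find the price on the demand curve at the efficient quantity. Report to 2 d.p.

Social marginal cost = private MC + MEC = 23.26 + 3.34Q.
Set SMC = demand: 23.26 + 3.34Q = 214.99 - 2.02Q → Q* = 35.7705.
Consumer price on the demand curve at Q*: 214.99 − 2.02×35.7705 = 142.7336.

P = 142.73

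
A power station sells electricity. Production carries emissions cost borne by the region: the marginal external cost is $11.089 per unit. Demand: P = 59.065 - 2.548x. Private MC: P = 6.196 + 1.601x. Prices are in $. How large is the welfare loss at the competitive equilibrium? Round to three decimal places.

Market equilibrium (private): 6.196 + 1.601x = 59.065 - 2.548x → x_m = 12.7426.
Social marginal cost = private MC + MEC = 17.285 + 1.601x.
Set SMC = demand: 17.285 + 1.601x = 59.065 - 2.548x → x* = 10.0699.
The welfare-loss triangle has base |x_m − x*| and height MEC(x_m) (the vertical gap between SMC and demand is zero at x* and MEC at x_m).
DWL = ½ × 2.6727 × 11.0890 = 14.8188.

DWL = $14.819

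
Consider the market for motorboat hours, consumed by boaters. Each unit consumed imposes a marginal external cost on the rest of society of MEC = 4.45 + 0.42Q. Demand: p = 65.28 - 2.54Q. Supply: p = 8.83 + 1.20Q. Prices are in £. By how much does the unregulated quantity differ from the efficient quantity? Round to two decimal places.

Market equilibrium (private): 8.83 + 1.20Q = 65.28 - 2.54Q → Q_m = 15.0936.
Social marginal benefit = demand − MEC = 60.83 - 2.96Q.
Set SMB = MC: 60.83 - 2.96Q = 8.83 + 1.20Q → Q* = 12.5000.
Gap = |15.0936 − 12.5000| = 2.5936.

2.59 units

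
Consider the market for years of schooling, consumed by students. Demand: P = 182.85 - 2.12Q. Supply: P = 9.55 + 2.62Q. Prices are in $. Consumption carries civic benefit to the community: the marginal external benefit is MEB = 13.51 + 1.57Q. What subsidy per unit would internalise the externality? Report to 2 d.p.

Social marginal benefit = demand + MEB = 196.36 - 0.55Q.
Set SMB = MC: 196.36 - 0.55Q = 9.55 + 2.62Q → Q* = 58.9306.
The Pigouvian subsidy equals MEB at Q*: 13.51 + 1.57×58.9306 = 106.0310.

subsidy = $106.03 per unit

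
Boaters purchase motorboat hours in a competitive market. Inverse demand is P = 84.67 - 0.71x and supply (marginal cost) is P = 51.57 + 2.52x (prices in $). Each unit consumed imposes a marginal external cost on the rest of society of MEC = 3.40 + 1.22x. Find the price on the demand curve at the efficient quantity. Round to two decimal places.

P = $79.93

Social marginal benefit = demand − MEC = 81.27 - 1.93x.
Set SMB = MC: 81.27 - 1.93x = 51.57 + 2.52x → x* = 6.6742.
Consumer price on the demand curve at x*: 84.67 − 0.71×6.6742 = 79.9313.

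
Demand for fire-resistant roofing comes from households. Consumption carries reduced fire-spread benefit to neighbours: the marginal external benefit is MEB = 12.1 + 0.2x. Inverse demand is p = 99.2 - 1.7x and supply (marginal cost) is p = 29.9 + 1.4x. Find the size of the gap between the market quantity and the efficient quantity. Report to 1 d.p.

Market equilibrium (private): 29.9 + 1.4x = 99.2 - 1.7x → x_m = 22.3548.
Social marginal benefit = demand + MEB = 111.3 - 1.5x.
Set SMB = MC: 111.3 - 1.5x = 29.9 + 1.4x → x* = 28.0690.
Gap = |22.3548 − 28.0690| = 5.7142.

5.7 units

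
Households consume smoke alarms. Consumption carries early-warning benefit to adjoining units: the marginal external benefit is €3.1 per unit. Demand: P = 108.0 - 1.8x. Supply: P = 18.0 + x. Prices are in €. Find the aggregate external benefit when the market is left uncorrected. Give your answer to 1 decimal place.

Market equilibrium (private): 18.0 + x = 108.0 - 1.8x → x_m = 32.1429.
Total external benefit = MEB × x_m = 3.1 × 32.1429 = 99.6430.

€99.6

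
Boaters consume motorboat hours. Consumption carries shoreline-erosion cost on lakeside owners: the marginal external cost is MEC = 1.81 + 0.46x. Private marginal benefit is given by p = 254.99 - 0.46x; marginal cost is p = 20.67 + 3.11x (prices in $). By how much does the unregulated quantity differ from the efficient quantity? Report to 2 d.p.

Market equilibrium (private): 20.67 + 3.11x = 254.99 - 0.46x → x_m = 65.6359.
Social marginal benefit = demand − MEC = 253.18 - 0.92x.
Set SMB = MC: 253.18 - 0.92x = 20.67 + 3.11x → x* = 57.6948.
Gap = |65.6359 − 57.6948| = 7.9411.

7.94 units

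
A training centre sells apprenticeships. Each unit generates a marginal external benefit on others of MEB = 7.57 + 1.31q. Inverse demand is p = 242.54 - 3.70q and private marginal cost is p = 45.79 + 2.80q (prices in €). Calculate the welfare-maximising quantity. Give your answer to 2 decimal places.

Social marginal cost = private MC − MEB = 38.22 + 1.49q.
Set SMC = demand: 38.22 + 1.49q = 242.54 - 3.70q → q* = 39.3680.

q* = 39.37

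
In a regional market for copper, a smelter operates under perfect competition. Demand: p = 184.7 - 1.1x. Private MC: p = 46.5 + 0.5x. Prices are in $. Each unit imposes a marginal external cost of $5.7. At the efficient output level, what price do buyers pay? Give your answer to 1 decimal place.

P = $93.6

Social marginal cost = private MC + MEC = 52.2 + 0.5x.
Set SMC = demand: 52.2 + 0.5x = 184.7 - 1.1x → x* = 82.8125.
Consumer price on the demand curve at x*: 184.7 − 1.1×82.8125 = 93.6063.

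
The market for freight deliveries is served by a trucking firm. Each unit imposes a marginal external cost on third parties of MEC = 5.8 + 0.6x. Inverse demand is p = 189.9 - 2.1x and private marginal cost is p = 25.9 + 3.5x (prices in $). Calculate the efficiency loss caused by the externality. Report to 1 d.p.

Market equilibrium (private): 25.9 + 3.5x = 189.9 - 2.1x → x_m = 29.2857.
Social marginal cost = private MC + MEC = 31.7 + 4.1x.
Set SMC = demand: 31.7 + 4.1x = 189.9 - 2.1x → x* = 25.5161.
The loss is the area between SMC and demand from x* to x_m; with linear curves that's a triangle of height MEC(x_m).
DWL = ½ × 3.7696 × 23.3714 = 44.0504.

DWL = $44.1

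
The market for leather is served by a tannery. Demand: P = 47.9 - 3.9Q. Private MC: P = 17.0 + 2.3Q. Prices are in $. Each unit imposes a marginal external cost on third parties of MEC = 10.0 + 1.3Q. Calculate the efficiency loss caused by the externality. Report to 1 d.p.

DWL = $18.1

Market equilibrium (private): 17.0 + 2.3Q = 47.9 - 3.9Q → Q_m = 4.9839.
Social marginal cost = private MC + MEC = 27.0 + 3.6Q.
Set SMC = demand: 27.0 + 3.6Q = 47.9 - 3.9Q → Q* = 2.7867.
The welfare-loss triangle has base |Q_m − Q*| and height MEC(Q_m) (the vertical gap between SMC and demand is zero at Q* and MEC at Q_m).
DWL = ½ × 2.1972 × 16.4790 = 18.1038.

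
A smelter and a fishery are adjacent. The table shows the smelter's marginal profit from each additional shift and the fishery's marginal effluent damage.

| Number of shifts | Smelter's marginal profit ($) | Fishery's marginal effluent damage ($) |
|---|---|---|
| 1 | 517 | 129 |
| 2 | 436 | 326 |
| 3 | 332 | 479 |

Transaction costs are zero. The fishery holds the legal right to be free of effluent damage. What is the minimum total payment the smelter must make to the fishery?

Efficient level: marginal profit ≥ marginal effluent damage through level 2, so k* = 2.
With the fishery holding the right, the smelter must at least compensate total damage at k*: 129 + 326 = 455.

$455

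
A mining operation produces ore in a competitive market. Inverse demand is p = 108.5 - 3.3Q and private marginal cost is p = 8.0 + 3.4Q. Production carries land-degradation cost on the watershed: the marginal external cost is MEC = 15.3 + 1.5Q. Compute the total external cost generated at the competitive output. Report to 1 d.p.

398.3

Market equilibrium (private): 8.0 + 3.4Q = 108.5 - 3.3Q → Q_m = 15.0000.
Total external cost = ∫₀^{Q_m} (15.3 + 1.5Q) dQ = 15.3×15.0000 + ½×1.5×15.0000² = 398.2500.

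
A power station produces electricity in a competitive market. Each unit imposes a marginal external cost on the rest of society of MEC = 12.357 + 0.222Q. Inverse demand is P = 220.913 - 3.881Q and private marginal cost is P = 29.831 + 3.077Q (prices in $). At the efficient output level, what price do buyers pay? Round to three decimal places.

P = $124.307

Social marginal cost = private MC + MEC = 42.188 + 3.299Q.
Set SMC = demand: 42.188 + 3.299Q = 220.913 - 3.881Q → Q* = 24.8921.
Consumer price on the demand curve at Q*: 220.913 − 3.881×24.8921 = 124.3068.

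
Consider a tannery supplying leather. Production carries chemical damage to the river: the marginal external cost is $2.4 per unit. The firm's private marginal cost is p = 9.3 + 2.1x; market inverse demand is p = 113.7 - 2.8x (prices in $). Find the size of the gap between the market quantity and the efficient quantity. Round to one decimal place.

0.5 units

Market equilibrium (private): 9.3 + 2.1x = 113.7 - 2.8x → x_m = 21.3061.
Social marginal cost = private MC + MEC = 11.7 + 2.1x.
Set SMC = demand: 11.7 + 2.1x = 113.7 - 2.8x → x* = 20.8163.
Gap = |21.3061 − 20.8163| = 0.4898.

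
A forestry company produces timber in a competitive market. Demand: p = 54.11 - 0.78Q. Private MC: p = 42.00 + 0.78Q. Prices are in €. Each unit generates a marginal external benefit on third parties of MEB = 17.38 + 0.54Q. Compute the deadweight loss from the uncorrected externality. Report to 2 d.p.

DWL = €228.11

Market equilibrium (private): 42.00 + 0.78Q = 54.11 - 0.78Q → Q_m = 7.7628.
Social marginal cost = private MC − MEB = 24.62 + 0.24Q.
Set SMC = demand: 24.62 + 0.24Q = 54.11 - 0.78Q → Q* = 28.9118.
The loss is the area between SMC and demand from Q* to Q_m; with linear curves that's a triangle of height MEB(Q_m).
DWL = ½ × 21.1490 × 21.5719 = 228.1121.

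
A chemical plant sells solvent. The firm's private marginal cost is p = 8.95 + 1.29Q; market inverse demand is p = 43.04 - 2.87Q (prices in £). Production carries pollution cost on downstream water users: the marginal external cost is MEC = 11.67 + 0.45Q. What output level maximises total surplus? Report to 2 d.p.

Social marginal cost = private MC + MEC = 20.62 + 1.74Q.
Set SMC = demand: 20.62 + 1.74Q = 43.04 - 2.87Q → Q* = 4.8633.

Q* = 4.86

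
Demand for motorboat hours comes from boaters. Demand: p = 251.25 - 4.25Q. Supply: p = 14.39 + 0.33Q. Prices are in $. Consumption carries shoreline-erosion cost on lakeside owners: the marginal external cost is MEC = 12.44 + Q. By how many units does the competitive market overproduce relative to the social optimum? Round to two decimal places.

11.50 units

Market equilibrium (private): 14.39 + 0.33Q = 251.25 - 4.25Q → Q_m = 51.7162.
Social marginal benefit = demand − MEC = 238.81 - 5.25Q.
Set SMB = MC: 238.81 - 5.25Q = 14.39 + 0.33Q → Q* = 40.2186.
Gap = |51.7162 − 40.2186| = 11.4976.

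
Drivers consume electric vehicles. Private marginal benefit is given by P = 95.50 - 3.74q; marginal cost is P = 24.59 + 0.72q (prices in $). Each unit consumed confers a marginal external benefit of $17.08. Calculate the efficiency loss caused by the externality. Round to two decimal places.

DWL = $32.70

Market equilibrium (private): 24.59 + 0.72q = 95.50 - 3.74q → q_m = 15.8991.
Social marginal benefit = demand + MEB = 112.58 - 3.74q.
Set SMB = MC: 112.58 - 3.74q = 24.59 + 0.72q → q* = 19.7287.
Between q* and q_m the wedge SMB − MC runs linearly from 0 to MEB(q_m), so the loss is a triangle.
DWL = ½ × 3.8296 × 17.0800 = 32.7048.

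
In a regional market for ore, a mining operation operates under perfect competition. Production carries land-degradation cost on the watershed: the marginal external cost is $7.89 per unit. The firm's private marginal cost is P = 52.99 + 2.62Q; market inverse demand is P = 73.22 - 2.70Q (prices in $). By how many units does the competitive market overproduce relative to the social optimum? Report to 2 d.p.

1.48 units

Market equilibrium (private): 52.99 + 2.62Q = 73.22 - 2.70Q → Q_m = 3.8026.
Social marginal cost = private MC + MEC = 60.88 + 2.62Q.
Set SMC = demand: 60.88 + 2.62Q = 73.22 - 2.70Q → Q* = 2.3195.
Gap = |3.8026 − 2.3195| = 1.4831.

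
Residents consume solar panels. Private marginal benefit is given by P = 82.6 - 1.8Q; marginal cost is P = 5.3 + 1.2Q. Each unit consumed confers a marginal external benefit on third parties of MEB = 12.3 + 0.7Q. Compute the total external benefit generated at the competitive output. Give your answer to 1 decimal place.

549.3

Market equilibrium (private): 5.3 + 1.2Q = 82.6 - 1.8Q → Q_m = 25.7667.
Total external benefit = ∫₀^{Q_m} (12.3 + 0.7Q) dQ = 12.3×25.7667 + ½×0.7×25.7667² = 549.3034.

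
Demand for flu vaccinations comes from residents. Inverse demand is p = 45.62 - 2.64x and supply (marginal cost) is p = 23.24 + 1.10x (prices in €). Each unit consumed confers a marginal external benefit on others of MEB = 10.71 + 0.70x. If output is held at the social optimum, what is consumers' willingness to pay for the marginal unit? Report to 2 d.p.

P = €16.88

Social marginal benefit = demand + MEB = 56.33 - 1.94x.
Set SMB = MC: 56.33 - 1.94x = 23.24 + 1.10x → x* = 10.8849.
Consumer price on the demand curve at x*: 45.62 − 2.64×10.8849 = 16.8839.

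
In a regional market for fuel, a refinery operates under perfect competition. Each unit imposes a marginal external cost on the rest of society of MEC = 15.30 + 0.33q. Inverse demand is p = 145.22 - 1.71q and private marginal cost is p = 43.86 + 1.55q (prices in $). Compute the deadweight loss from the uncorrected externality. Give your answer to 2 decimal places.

DWL = $90.99

Market equilibrium (private): 43.86 + 1.55q = 145.22 - 1.71q → q_m = 31.0920.
Social marginal cost = private MC + MEC = 59.16 + 1.88q.
Set SMC = demand: 59.16 + 1.88q = 145.22 - 1.71q → q* = 23.9721.
The welfare-loss triangle has base |q_m − q*| and height MEC(q_m) (the vertical gap between SMC and demand is zero at q* and MEC at q_m).
DWL = ½ × 7.1199 × 25.5604 = 90.9937.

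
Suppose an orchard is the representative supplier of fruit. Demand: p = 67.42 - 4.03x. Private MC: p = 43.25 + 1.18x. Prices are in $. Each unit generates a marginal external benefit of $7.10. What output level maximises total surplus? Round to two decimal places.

x* = 6.00

Social marginal cost = private MC − MEB = 36.15 + 1.18x.
Set SMC = demand: 36.15 + 1.18x = 67.42 - 4.03x → x* = 6.0019.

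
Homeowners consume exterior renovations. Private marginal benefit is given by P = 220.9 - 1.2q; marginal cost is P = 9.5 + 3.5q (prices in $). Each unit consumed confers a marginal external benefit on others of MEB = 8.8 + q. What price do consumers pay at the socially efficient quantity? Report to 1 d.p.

P = $149.5

Social marginal benefit = demand + MEB = 229.7 - 0.2q.
Set SMB = MC: 229.7 - 0.2q = 9.5 + 3.5q → q* = 59.5135.
Consumer price on the demand curve at q*: 220.9 − 1.2×59.5135 = 149.4838.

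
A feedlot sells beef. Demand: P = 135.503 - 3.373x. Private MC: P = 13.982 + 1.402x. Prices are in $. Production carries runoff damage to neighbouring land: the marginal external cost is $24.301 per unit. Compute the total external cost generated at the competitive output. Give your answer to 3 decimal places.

$618.446

Market equilibrium (private): 13.982 + 1.402x = 135.503 - 3.373x → x_m = 25.4494.
Total external cost = MEC × x_m = 24.301 × 25.4494 = 618.4459.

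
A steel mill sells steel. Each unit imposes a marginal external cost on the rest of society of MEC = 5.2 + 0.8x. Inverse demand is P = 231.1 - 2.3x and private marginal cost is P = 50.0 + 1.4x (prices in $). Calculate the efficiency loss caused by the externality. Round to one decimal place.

Market equilibrium (private): 50.0 + 1.4x = 231.1 - 2.3x → x_m = 48.9459.
Social marginal cost = private MC + MEC = 55.2 + 2.2x.
Set SMC = demand: 55.2 + 2.2x = 231.1 - 2.3x → x* = 39.0889.
Height of the DWL triangle at x_m is SMC(x_m) − demand(x_m) = MEC(x_m) = 44.3568.
DWL = ½ × 9.8570 × 44.3568 = 218.6125.

DWL = $218.6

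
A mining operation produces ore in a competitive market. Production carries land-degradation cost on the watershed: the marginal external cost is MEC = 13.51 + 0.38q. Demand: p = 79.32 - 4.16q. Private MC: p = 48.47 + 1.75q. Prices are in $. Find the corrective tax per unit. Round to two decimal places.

Social marginal cost = private MC + MEC = 61.98 + 2.13q.
Set SMC = demand: 61.98 + 2.13q = 79.32 - 4.16q → q* = 2.7568.
The Pigouvian tax equals MEC at q*: 13.51 + 0.38×2.7568 = 14.5576.

tax = $14.56 per unit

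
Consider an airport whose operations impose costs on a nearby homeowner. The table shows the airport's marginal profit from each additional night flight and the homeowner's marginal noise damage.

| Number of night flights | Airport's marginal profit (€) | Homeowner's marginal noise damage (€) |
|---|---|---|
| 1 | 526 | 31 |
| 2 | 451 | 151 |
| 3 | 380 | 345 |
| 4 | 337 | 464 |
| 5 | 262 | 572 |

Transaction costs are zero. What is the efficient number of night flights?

Bargaining reaches the level where marginal profit last exceeds marginal noise damage.
That holds through level 3 (380 ≥ 345) but not at 4 (337 < 464).

3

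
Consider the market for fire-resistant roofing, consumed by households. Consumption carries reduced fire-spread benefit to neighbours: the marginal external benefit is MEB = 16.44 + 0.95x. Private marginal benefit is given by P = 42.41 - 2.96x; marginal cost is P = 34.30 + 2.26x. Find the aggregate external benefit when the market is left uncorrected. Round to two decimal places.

26.69

Market equilibrium (private): 34.30 + 2.26x = 42.41 - 2.96x → x_m = 1.5536.
Total external benefit = ∫₀^{x_m} (16.44 + 0.95x) dx = 16.44×1.5536 + ½×0.95×1.5536² = 26.6877.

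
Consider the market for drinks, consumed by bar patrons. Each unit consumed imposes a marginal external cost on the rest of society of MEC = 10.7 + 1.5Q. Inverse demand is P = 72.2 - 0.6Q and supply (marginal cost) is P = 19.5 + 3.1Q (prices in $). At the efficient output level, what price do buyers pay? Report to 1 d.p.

Social marginal benefit = demand − MEC = 61.5 - 2.1Q.
Set SMB = MC: 61.5 - 2.1Q = 19.5 + 3.1Q → Q* = 8.0769.
Consumer price on the demand curve at Q*: 72.2 − 0.6×8.0769 = 67.3539.

P = $67.4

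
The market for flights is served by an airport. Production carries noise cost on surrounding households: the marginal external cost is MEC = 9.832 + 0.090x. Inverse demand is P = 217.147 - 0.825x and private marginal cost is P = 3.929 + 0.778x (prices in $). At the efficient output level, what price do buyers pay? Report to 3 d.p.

P = $118.037

Social marginal cost = private MC + MEC = 13.761 + 0.868x.
Set SMC = demand: 13.761 + 0.868x = 217.147 - 0.825x → x* = 120.1335.
Consumer price on the demand curve at x*: 217.147 − 0.825×120.1335 = 118.0369.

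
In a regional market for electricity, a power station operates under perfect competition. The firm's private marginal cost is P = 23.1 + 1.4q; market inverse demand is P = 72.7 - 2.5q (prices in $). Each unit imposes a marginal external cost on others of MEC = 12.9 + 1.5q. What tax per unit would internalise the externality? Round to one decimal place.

Social marginal cost = private MC + MEC = 36.0 + 2.9q.
Set SMC = demand: 36.0 + 2.9q = 72.7 - 2.5q → q* = 6.7963.
The Pigouvian tax equals MEC at q*: 12.9 + 1.5×6.7963 = 23.0945.

tax = $23.1 per unit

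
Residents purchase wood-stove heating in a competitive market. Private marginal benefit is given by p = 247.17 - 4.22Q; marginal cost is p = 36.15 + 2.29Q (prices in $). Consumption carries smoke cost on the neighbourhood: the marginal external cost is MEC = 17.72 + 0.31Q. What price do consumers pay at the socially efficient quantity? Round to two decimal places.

Social marginal benefit = demand − MEC = 229.45 - 4.53Q.
Set SMB = MC: 229.45 - 4.53Q = 36.15 + 2.29Q → Q* = 28.3431.
Consumer price on the demand curve at Q*: 247.17 − 4.22×28.3431 = 127.5621.

P = $127.56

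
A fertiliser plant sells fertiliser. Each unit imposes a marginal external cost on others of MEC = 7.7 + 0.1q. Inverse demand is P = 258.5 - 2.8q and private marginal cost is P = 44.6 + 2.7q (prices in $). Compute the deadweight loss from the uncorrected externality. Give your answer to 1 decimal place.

Market equilibrium (private): 44.6 + 2.7q = 258.5 - 2.8q → q_m = 38.8909.
Social marginal cost = private MC + MEC = 52.3 + 2.8q.
Set SMC = demand: 52.3 + 2.8q = 258.5 - 2.8q → q* = 36.8214.
Height of the DWL triangle at q_m is SMC(q_m) − demand(q_m) = MEC(q_m) = 11.5891.
DWL = ½ × 2.0695 × 11.5891 = 11.9918.

DWL = $12.0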